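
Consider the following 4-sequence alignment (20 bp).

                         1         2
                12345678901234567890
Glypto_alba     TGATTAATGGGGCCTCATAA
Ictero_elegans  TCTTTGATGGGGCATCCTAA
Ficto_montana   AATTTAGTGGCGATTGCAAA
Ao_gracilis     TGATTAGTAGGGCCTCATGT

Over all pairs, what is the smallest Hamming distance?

Pairwise Hamming distances:
  Glypto_alba vs Ictero_elegans: 5
  Glypto_alba vs Ficto_montana: 10
  Glypto_alba vs Ao_gracilis: 4
  Ictero_elegans vs Ficto_montana: 9
  Ictero_elegans vs Ao_gracilis: 9
  Ficto_montana vs Ao_gracilis: 12
The smallest is 4, between Glypto_alba and Ao_gracilis.

4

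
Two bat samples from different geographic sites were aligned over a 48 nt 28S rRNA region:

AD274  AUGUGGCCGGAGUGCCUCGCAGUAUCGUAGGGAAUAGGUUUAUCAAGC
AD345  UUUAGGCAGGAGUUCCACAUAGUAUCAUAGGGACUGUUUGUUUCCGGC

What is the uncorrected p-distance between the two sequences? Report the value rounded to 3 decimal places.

0.354

Differing sites — 1:A/U; 3:G/U; 4:U/A; 8:C/A; 14:G/U; 17:U/A; 19:G/A; 20:C/U; 27:G/A; 34:A/C; 36:A/G; 37:G/U; 38:G/U; 40:U/G; 42:A/U; 45:A/C; 46:A/G.
There are 17 differences over 48 sites, so p = 17/48 = 0.354.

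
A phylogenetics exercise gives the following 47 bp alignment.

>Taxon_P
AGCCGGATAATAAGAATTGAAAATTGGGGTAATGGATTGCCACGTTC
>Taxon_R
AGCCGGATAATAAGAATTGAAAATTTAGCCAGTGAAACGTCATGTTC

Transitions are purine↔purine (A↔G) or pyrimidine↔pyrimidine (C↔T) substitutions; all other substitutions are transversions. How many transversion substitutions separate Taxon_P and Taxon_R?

3

Mismatches occur at site 26 (G/T, transversion), site 27 (G/A, transition), site 29 (G/C, transversion), site 30 (T/C, transition), site 32 (A/G, transition), site 35 (G/A, transition), site 37 (T/A, transversion), site 38 (T/C, transition), site 40 (C/T, transition), site 43 (C/T, transition).
Of the 10 differences, 7 transitions and 3 transversions, so the answer is 3.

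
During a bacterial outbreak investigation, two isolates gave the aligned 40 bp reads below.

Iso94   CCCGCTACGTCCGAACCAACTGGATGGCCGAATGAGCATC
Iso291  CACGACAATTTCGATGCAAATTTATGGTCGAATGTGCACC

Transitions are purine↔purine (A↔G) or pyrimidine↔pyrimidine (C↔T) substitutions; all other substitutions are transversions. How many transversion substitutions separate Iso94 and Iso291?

Differing sites — 2:C/A (Tv); 5:C/A (Tv); 6:T/C (Ti); 8:C/A (Tv); 9:G/T (Tv); 11:C/T (Ti); 15:A/T (Tv); 16:C/G (Tv); 20:C/A (Tv); 22:G/T (Tv); 23:G/T (Tv); 28:C/T (Ti); 35:A/T (Tv); 39:T/C (Ti).
Of the 14 differences, 4 transitions and 10 transversions, so the answer is 10.

10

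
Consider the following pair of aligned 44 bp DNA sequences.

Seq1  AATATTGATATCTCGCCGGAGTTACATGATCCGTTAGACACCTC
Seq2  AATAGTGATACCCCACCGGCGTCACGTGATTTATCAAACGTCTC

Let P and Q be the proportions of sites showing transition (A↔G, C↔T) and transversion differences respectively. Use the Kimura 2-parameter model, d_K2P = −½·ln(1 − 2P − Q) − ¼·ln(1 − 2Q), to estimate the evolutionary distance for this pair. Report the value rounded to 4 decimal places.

Mismatches occur at site 5 (T→G, transversion), site 11 (T→C, transition), site 13 (T→C, transition), site 15 (G→A, transition), site 20 (A→C, transversion), site 23 (T→C, transition), site 26 (A→G, transition), site 31 (C→T, transition), site 32 (C→T, transition), site 33 (G→A, transition), site 35 (T→C, transition), site 37 (G→A, transition), site 40 (A→G, transition), site 41 (C→T, transition).
Of the 14 differences, 12 transitions and 2 transversions over 44 sites: P = 12/44 = 0.272727, Q = 2/44 = 0.045455.
d = −0.5·ln(0.409091) − 0.25·ln(0.909090) = −0.5·(-0.893818) − 0.25·(-0.095311) = 0.4707.

0.4707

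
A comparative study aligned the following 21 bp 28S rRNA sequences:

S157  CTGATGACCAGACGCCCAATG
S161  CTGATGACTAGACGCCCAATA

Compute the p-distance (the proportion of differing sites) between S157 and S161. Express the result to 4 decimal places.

The sequences differ at positions 9 (C/T), 21 (G/A).
There are 2 differences over 21 sites, so p = 2/21 = 0.0952.

0.0952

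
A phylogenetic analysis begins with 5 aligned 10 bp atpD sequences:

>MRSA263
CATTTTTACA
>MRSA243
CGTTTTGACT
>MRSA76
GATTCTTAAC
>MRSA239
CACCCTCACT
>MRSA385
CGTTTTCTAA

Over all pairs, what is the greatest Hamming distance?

Pairwise Hamming distances:
  MRSA263 vs MRSA243: 3
  MRSA263 vs MRSA76: 4
  MRSA263 vs MRSA239: 5
  MRSA263 vs MRSA385: 4
  MRSA243 vs MRSA76: 6
  MRSA243 vs MRSA239: 5
  MRSA243 vs MRSA385: 4
  MRSA76 vs MRSA239: 6
  MRSA76 vs MRSA385: 6
  MRSA239 vs MRSA385: 7
The largest is 7, between MRSA239 and MRSA385.

7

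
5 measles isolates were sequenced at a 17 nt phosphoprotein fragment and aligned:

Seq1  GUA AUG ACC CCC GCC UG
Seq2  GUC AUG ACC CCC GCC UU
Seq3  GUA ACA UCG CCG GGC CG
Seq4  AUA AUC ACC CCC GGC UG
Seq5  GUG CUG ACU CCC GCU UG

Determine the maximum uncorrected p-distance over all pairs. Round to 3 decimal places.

0.588

Pairwise Hamming distances:
  Seq1 vs Seq2: 2
  Seq1 vs Seq3: 7
  Seq1 vs Seq4: 3
  Seq1 vs Seq5: 4
  Seq2 vs Seq3: 9
  Seq2 vs Seq4: 5
  Seq2 vs Seq5: 5
  Seq3 vs Seq4: 7
  Seq3 vs Seq5: 10
  Seq4 vs Seq5: 7
The largest is 10 mismatches, between Seq3 and Seq5; p = 10/17 = 0.588.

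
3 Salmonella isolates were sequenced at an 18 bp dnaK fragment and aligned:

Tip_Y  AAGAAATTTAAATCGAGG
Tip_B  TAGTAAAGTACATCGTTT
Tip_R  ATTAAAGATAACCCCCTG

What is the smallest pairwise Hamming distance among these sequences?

Pairwise Hamming distances:
  Tip_Y vs Tip_B: 8
  Tip_Y vs Tip_R: 9
  Tip_B vs Tip_R: 12
The smallest is 8, between Tip_Y and Tip_B.

8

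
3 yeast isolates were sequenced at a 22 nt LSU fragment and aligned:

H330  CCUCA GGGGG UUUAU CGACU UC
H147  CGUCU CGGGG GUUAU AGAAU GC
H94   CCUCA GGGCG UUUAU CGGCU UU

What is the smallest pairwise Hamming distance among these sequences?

3

Pairwise Hamming distances:
  H330 vs H147: 7
  H330 vs H94: 3
  H147 vs H94: 10
The smallest is 3, between H330 and H94.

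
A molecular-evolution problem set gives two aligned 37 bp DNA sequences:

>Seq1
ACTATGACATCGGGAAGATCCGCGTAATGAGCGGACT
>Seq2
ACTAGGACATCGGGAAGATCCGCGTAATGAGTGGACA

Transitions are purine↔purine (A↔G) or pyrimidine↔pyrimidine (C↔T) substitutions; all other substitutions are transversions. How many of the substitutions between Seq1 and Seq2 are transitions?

1

Differing sites — 5:T/G (Tv); 32:C/T (Ti); 37:T/A (Tv).
Of the 3 differences, 1 transition and 2 transversions, so the answer is 1.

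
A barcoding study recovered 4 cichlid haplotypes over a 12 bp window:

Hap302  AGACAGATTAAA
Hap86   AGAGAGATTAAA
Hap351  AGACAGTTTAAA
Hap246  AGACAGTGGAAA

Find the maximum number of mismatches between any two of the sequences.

Pairwise Hamming distances:
  Hap302 vs Hap86: 1
  Hap302 vs Hap351: 1
  Hap302 vs Hap246: 3
  Hap86 vs Hap351: 2
  Hap86 vs Hap246: 4
  Hap351 vs Hap246: 2
The largest is 4, between Hap86 and Hap246.

4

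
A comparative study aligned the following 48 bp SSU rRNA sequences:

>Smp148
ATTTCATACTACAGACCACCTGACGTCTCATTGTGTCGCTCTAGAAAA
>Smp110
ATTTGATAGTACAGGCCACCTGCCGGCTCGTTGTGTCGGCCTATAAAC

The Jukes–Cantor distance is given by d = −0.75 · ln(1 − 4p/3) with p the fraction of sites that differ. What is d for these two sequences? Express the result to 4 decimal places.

0.2441

The sequences differ at positions 5 (C/G), 9 (C/G), 15 (A/G), 23 (A/C), 26 (T/G), 30 (A/G), 39 (C/G), 40 (T/C), 44 (G/T), 48 (A/C).
p = 10/48 = 0.208333.
d = −0.75 · ln(1 − (4/3)·0.208333) = −0.75 · ln(0.722223) = −0.75 · (-0.325421) = 0.2441.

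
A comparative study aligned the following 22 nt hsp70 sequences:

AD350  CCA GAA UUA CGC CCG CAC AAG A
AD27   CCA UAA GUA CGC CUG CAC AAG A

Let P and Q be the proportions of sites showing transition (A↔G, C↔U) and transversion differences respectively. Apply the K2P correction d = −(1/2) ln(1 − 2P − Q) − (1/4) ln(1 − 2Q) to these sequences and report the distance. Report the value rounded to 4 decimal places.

0.1505

Mismatches occur at site 4 (G→U, transversion), site 7 (U→G, transversion), site 14 (C→U, transition).
Of the 3 differences, 1 transition and 2 transversions over 22 sites: P = 1/22 = 0.045455, Q = 2/22 = 0.090909.
d = −0.5·ln(0.818181) − 0.25·ln(0.818182) = −0.5·(-0.200672) − 0.25·(-0.200670) = 0.1505.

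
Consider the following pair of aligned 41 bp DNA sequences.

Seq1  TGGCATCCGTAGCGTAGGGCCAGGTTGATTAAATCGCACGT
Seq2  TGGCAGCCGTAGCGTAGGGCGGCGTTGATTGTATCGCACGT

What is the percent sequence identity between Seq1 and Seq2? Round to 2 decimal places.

The sequences differ at positions 6 (T/G), 21 (C/G), 22 (A/G), 23 (G/C), 31 (A/G), 32 (A/T).
35 of the 41 sites match, so the percent identity is 35/41 × 100 = 85.37%.

85.37%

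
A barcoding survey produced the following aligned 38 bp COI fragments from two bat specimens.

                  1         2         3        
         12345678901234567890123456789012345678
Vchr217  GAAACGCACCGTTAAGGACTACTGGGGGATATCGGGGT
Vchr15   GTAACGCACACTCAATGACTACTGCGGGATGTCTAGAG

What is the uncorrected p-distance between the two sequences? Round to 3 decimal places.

0.289

Mismatches occur at site 2 (A→T), site 10 (C→A), site 11 (G→C), site 13 (T→C), site 16 (G→T), site 25 (G→C), site 31 (A→G), site 34 (G→T), site 35 (G→A), site 37 (G→A), site 38 (T→G).
There are 11 differences over 38 sites, so p = 11/38 = 0.289.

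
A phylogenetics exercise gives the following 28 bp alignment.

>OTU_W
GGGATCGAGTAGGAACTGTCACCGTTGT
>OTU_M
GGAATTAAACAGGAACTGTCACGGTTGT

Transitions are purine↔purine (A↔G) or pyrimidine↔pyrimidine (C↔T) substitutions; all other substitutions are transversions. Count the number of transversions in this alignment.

Mismatches occur at site 3 (G/A, transition), site 6 (C/T, transition), site 7 (G/A, transition), site 9 (G/A, transition), site 10 (T/C, transition), site 23 (C/G, transversion).
Of the 6 differences, 5 transitions and 1 transversion, so the answer is 1.

1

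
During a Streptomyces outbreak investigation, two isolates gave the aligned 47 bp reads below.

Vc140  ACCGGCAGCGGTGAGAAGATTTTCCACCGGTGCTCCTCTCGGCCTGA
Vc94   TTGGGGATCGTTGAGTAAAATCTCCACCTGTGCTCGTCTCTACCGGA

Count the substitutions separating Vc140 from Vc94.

15

Differing sites — 1:A/T; 2:C/T; 3:C/G; 6:C/G; 8:G/T; 11:G/T; 16:A/T; 18:G/A; 20:T/A; 22:T/C; 29:G/T; 36:C/G; 41:G/T; 42:G/A; 45:T/G.
That gives 15 mismatches out of 47 aligned sites, so the Hamming distance is 15.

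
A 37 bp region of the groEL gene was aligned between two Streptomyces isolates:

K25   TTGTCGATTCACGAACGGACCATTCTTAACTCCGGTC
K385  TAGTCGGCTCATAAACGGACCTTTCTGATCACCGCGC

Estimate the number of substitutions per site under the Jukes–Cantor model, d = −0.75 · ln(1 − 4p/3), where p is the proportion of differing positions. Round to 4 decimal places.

0.3786

Mismatches occur at site 2 (T→A), site 7 (A→G), site 8 (T→C), site 12 (C→T), site 13 (G→A), site 22 (A→T), site 27 (T→G), site 29 (A→T), site 31 (T→A), site 35 (G→C), site 36 (T→G).
p = 11/37 = 0.297297.
d = −0.75 · ln(1 − (4/3)·0.297297) = −0.75 · ln(0.603604) = −0.75 · (-0.504837) = 0.3786.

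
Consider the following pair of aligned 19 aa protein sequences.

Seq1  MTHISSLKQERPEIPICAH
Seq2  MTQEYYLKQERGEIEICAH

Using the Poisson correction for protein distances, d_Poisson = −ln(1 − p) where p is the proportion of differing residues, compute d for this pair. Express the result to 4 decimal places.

Mismatches occur at site 3 (H→Q), site 4 (I→E), site 5 (S→Y), site 6 (S→Y), site 12 (P→G), site 15 (P→E).
p = 6/19 = 0.315789.
d = −ln(1 − 0.315789) = −ln(0.684211) = 0.3795.

0.3795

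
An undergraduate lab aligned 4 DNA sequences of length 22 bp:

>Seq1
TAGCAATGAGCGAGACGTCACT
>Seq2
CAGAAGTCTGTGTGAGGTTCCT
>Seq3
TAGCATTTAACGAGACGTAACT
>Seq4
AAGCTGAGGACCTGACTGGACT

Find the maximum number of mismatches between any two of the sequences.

Pairwise Hamming distances:
  Seq1 vs Seq2: 10
  Seq1 vs Seq3: 4
  Seq1 vs Seq4: 11
  Seq2 vs Seq3: 11
  Seq2 vs Seq4: 14
  Seq3 vs Seq4: 11
The largest is 14, between Seq2 and Seq4.

14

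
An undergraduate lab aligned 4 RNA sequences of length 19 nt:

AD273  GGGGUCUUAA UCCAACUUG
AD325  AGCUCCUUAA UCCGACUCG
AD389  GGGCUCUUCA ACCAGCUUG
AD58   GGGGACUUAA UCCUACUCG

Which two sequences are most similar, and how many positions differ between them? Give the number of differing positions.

3

Pairwise Hamming distances:
  AD273 vs AD325: 6
  AD273 vs AD389: 4
  AD273 vs AD58: 3
  AD325 vs AD389: 9
  AD325 vs AD58: 5
  AD389 vs AD58: 7
The smallest is 3, between AD273 and AD58.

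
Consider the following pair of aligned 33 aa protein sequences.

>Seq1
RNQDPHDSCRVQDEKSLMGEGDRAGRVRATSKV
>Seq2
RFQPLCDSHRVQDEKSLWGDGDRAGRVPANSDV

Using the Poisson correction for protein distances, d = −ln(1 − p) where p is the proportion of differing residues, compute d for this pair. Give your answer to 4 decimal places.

Differing sites — 2:N/F; 4:D/P; 5:P/L; 6:H/C; 9:C/H; 18:M/W; 20:E/D; 28:R/P; 30:T/N; 32:K/D.
p = 10/33 = 0.303030.
d = −ln(1 − 0.303030) = −ln(0.696970) = 0.3610.

0.3610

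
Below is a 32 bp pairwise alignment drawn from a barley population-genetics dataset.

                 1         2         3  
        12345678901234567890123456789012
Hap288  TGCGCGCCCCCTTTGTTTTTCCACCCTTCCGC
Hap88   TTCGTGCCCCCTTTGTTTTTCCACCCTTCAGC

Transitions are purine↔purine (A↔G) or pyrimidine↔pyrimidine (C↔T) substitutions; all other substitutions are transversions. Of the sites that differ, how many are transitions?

The sequences differ at positions 2 (G/T, transversion), 5 (C/T, transition), 30 (C/A, transversion).
Of the 3 differences, 1 transition and 2 transversions, so the answer is 1.

1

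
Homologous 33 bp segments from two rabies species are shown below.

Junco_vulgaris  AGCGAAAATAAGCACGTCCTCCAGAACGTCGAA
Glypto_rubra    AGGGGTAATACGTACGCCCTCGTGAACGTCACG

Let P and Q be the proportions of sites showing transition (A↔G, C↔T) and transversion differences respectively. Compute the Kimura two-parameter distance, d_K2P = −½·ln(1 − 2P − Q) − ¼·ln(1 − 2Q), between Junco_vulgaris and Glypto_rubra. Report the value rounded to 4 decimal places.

The sequences differ at positions 3 (C/G, transversion), 5 (A/G, transition), 6 (A/T, transversion), 11 (A/C, transversion), 13 (C/T, transition), 17 (T/C, transition), 22 (C/G, transversion), 23 (A/T, transversion), 31 (G/A, transition), 32 (A/C, transversion), 33 (A/G, transition).
Of the 11 differences, 5 transitions and 6 transversions over 33 sites: P = 5/33 = 0.151515, Q = 6/33 = 0.181818.
d = −0.5·ln(0.515152) − 0.25·ln(0.636364) = −0.5·(-0.663293) − 0.25·(-0.451985) = 0.4446.

0.4446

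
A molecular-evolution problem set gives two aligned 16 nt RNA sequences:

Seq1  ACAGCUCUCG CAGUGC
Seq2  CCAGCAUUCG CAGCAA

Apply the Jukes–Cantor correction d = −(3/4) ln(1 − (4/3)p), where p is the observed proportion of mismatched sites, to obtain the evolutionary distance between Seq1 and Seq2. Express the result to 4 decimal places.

Differing sites — 1:A/C; 6:U/A; 7:C/U; 14:U/C; 15:G/A; 16:C/A.
p = 6/16 = 0.375000.
d = −0.75 · ln(1 − (4/3)·0.375000) = −0.75 · ln(0.500000) = −0.75 · (-0.693147) = 0.5199.

0.5199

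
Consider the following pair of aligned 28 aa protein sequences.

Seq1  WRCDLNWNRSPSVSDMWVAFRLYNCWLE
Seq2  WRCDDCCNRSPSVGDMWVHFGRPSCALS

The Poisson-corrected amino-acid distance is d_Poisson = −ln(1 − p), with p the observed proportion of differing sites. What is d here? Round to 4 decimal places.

The sequences differ at positions 5 (L/D), 6 (N/C), 7 (W/C), 14 (S/G), 19 (A/H), 21 (R/G), 22 (L/R), 23 (Y/P), 24 (N/S), 26 (W/A), 28 (E/S).
p = 11/28 = 0.392857.
d = −ln(1 − 0.392857) = −ln(0.607143) = 0.4990.

0.4990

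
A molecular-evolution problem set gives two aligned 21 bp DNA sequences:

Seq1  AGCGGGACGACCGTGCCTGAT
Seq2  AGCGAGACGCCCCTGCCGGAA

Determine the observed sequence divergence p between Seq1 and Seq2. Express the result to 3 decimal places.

0.238

Mismatches occur at site 5 (G↔A), site 10 (A↔C), site 13 (G↔C), site 18 (T↔G), site 21 (T↔A).
There are 5 differences over 21 sites, so p = 5/21 = 0.238.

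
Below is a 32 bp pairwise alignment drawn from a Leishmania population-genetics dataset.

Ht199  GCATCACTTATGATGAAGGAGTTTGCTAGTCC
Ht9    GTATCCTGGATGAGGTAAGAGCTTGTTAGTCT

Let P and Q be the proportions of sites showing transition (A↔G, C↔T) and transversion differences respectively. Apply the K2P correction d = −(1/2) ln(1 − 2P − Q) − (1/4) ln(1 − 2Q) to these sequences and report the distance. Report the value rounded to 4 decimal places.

Differing sites — 2:C/T (Ti); 6:A/C (Tv); 7:C/T (Ti); 8:T/G (Tv); 9:T/G (Tv); 14:T/G (Tv); 16:A/T (Tv); 18:G/A (Ti); 22:T/C (Ti); 26:C/T (Ti); 32:C/T (Ti).
Of the 11 differences, 6 transitions and 5 transversions over 32 sites: P = 6/32 = 0.187500, Q = 5/32 = 0.156250.
d = −0.5·ln(0.468750) − 0.25·ln(0.687500) = −0.5·(-0.757686) − 0.25·(-0.374693) = 0.4725.

0.4725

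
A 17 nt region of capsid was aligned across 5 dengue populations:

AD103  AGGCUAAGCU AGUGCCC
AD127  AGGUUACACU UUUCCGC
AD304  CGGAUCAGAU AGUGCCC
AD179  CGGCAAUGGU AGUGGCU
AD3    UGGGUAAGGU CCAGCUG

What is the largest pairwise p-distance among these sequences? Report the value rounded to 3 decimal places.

Pairwise Hamming distances:
  AD103 vs AD127: 7
  AD103 vs AD304: 4
  AD103 vs AD179: 6
  AD103 vs AD3: 8
  AD127 vs AD304: 10
  AD127 vs AD179: 12
  AD127 vs AD3: 11
  AD304 vs AD179: 7
  AD304 vs AD3: 9
  AD179 vs AD3: 10
The largest is 12 mismatches, between AD127 and AD179; p = 12/17 = 0.706.

0.706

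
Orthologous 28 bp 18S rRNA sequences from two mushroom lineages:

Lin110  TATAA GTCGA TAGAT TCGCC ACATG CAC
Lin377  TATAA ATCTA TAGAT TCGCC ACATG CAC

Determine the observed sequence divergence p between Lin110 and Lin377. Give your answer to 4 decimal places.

0.0714

Mismatches occur at site 6 (G↔A), site 9 (G↔T).
There are 2 differences over 28 sites, so p = 2/28 = 0.0714.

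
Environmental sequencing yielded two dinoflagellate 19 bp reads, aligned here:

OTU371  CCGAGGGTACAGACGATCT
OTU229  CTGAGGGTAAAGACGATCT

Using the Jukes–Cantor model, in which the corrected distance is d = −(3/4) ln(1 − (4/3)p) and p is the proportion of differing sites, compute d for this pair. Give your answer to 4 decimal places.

Mismatches occur at site 2 (C/T), site 10 (C/A).
p = 2/19 = 0.105263.
d = −0.75 · ln(1 − (4/3)·0.105263) = −0.75 · ln(0.859649) = −0.75 · (-0.151231) = 0.1134.

0.1134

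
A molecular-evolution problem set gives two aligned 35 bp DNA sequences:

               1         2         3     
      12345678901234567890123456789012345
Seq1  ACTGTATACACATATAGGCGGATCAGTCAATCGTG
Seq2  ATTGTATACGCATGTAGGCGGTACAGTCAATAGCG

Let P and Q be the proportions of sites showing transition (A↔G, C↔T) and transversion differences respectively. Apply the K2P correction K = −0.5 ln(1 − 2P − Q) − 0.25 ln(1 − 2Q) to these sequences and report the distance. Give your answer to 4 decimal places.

0.2357

Mismatches occur at site 2 (C→T, transition), site 10 (A→G, transition), site 14 (A→G, transition), site 22 (A→T, transversion), site 23 (T→A, transversion), site 32 (C→A, transversion), site 34 (T→C, transition).
Of the 7 differences, 4 transitions and 3 transversions over 35 sites: P = 4/35 = 0.114286, Q = 3/35 = 0.085714.
d = −0.5·ln(0.685714) − 0.25·ln(0.828572) = −0.5·(-0.377295) − 0.25·(-0.188052) = 0.2357.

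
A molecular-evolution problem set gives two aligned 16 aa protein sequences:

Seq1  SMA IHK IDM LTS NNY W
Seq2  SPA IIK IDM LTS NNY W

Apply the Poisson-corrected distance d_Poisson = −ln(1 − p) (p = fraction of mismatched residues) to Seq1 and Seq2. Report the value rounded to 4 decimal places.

0.1335

Mismatches occur at site 2 (M→P), site 5 (H→I).
p = 2/16 = 0.125000.
d = −ln(1 − 0.125000) = −ln(0.875000) = 0.1335.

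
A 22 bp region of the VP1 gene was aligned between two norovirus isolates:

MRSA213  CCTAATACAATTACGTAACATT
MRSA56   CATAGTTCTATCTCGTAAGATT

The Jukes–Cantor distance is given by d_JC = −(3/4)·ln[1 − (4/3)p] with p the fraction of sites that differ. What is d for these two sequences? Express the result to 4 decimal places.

The sequences differ at positions 2 (C/A), 5 (A/G), 7 (A/T), 9 (A/T), 12 (T/C), 13 (A/T), 19 (C/G).
p = 7/22 = 0.318182.
d = −0.75 · ln(1 − (4/3)·0.318182) = −0.75 · ln(0.575757) = −0.75 · (-0.552070) = 0.4141.

0.4141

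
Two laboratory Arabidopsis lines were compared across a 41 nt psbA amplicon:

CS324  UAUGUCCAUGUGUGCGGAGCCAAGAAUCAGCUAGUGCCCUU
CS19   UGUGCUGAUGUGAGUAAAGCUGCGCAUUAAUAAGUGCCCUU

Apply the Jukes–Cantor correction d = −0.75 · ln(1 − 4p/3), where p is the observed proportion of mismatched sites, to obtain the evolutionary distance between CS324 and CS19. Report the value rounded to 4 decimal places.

The sequences differ at positions 2 (A/G), 5 (U/C), 6 (C/U), 7 (C/G), 13 (U/A), 15 (C/U), 16 (G/A), 17 (G/A), 21 (C/U), 22 (A/G), 23 (A/C), 25 (A/C), 28 (C/U), 30 (G/A), 31 (C/U), 32 (U/A).
p = 16/41 = 0.390244.
d = −0.75 · ln(1 − (4/3)·0.390244) = −0.75 · ln(0.479675) = −0.75 · (-0.734646) = 0.5510.

0.5510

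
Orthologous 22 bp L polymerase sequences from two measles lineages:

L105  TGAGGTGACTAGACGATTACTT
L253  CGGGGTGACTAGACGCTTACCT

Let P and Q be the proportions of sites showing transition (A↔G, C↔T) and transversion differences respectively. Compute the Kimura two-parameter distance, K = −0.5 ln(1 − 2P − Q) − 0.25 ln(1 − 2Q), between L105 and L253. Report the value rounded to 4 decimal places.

0.2153

Mismatches occur at site 1 (T→C, transition), site 3 (A→G, transition), site 16 (A→C, transversion), site 21 (T→C, transition).
Of the 4 differences, 3 transitions and 1 transversion over 22 sites: P = 3/22 = 0.136364, Q = 1/22 = 0.045455.
d = −0.5·ln(0.681817) − 0.25·ln(0.909090) = −0.5·(-0.382994) − 0.25·(-0.095311) = 0.2153.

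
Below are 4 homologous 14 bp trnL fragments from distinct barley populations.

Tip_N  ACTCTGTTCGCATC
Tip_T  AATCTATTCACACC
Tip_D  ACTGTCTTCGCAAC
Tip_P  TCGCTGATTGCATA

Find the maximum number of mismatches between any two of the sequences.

Pairwise Hamming distances:
  Tip_N vs Tip_T: 4
  Tip_N vs Tip_D: 3
  Tip_N vs Tip_P: 5
  Tip_T vs Tip_D: 5
  Tip_T vs Tip_P: 9
  Tip_D vs Tip_P: 8
The largest is 9, between Tip_T and Tip_P.

9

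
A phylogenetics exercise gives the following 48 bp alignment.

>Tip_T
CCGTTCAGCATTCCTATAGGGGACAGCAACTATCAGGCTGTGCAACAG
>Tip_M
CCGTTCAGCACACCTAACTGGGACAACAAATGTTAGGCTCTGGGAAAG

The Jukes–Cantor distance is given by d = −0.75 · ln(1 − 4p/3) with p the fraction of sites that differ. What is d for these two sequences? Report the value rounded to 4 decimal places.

0.3360

The sequences differ at positions 11 (T/C), 12 (T/A), 17 (T/A), 18 (A/C), 19 (G/T), 26 (G/A), 30 (C/A), 32 (A/G), 34 (C/T), 40 (G/C), 43 (C/G), 44 (A/G), 46 (C/A).
p = 13/48 = 0.270833.
d = −0.75 · ln(1 − (4/3)·0.270833) = −0.75 · ln(0.638889) = −0.75 · (-0.448025) = 0.3360.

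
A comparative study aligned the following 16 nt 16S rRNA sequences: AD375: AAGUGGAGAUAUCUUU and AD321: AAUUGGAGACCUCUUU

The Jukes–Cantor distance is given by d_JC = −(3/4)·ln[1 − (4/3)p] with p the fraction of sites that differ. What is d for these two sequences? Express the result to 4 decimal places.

0.2158

The sequences differ at positions 3 (G/U), 10 (U/C), 11 (A/C).
p = 3/16 = 0.187500.
d = −0.75 · ln(1 − (4/3)·0.187500) = −0.75 · ln(0.750000) = −0.75 · (-0.287682) = 0.2158.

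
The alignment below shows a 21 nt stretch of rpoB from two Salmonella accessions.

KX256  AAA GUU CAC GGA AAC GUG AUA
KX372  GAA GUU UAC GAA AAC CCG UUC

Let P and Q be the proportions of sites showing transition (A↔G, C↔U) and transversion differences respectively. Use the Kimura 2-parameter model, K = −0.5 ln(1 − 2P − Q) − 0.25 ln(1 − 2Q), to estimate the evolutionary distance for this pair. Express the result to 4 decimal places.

0.4551

The sequences differ at positions 1 (A/G, transition), 7 (C/U, transition), 11 (G/A, transition), 16 (G/C, transversion), 17 (U/C, transition), 19 (A/U, transversion), 21 (A/C, transversion).
Of the 7 differences, 4 transitions and 3 transversions over 21 sites: P = 4/21 = 0.190476, Q = 3/21 = 0.142857.
d = −0.5·ln(0.476191) − 0.25·ln(0.714286) = −0.5·(-0.741936) − 0.25·(-0.336472) = 0.4551.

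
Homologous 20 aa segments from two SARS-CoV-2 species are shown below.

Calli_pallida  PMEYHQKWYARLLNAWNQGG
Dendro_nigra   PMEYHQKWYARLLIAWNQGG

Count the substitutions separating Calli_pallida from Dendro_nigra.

1

A single mismatch occurs at site 14 (N→I).
That gives 1 mismatch out of 20 aligned sites, so the Hamming distance is 1.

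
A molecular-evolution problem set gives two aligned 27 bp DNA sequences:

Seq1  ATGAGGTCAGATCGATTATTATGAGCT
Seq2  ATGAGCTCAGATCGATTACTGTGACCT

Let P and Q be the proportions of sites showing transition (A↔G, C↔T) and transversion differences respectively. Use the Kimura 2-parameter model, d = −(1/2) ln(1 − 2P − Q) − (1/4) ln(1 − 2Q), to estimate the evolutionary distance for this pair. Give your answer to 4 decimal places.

The sequences differ at positions 6 (G/C, transversion), 19 (T/C, transition), 21 (A/G, transition), 25 (G/C, transversion).
Of the 4 differences, 2 transitions and 2 transversions over 27 sites: P = 2/27 = 0.074074, Q = 2/27 = 0.074074.
d = −0.5·ln(0.777778) − 0.25·ln(0.851852) = −0.5·(-0.251314) − 0.25·(-0.160342) = 0.1657.

0.1657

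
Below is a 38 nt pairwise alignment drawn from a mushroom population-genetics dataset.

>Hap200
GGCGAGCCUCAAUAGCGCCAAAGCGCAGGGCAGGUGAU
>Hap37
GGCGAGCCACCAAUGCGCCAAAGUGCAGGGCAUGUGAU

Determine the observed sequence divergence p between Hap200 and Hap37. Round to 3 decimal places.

Mismatches occur at site 9 (U/A), site 11 (A/C), site 13 (U/A), site 14 (A/U), site 24 (C/U), site 33 (G/U).
There are 6 differences over 38 sites, so p = 6/38 = 0.158.

0.158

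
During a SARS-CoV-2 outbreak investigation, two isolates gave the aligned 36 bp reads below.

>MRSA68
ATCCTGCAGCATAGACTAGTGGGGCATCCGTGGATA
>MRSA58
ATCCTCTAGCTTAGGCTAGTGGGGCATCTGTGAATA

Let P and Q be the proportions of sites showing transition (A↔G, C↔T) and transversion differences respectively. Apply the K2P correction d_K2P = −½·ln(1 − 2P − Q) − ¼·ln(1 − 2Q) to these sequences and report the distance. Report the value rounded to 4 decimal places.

0.1922

The sequences differ at positions 6 (G/C, transversion), 7 (C/T, transition), 11 (A/T, transversion), 15 (A/G, transition), 29 (C/T, transition), 33 (G/A, transition).
Of the 6 differences, 4 transitions and 2 transversions over 36 sites: P = 4/36 = 0.111111, Q = 2/36 = 0.055556.
d = −0.5·ln(0.722222) − 0.25·ln(0.888888) = −0.5·(-0.325423) − 0.25·(-0.117784) = 0.1922.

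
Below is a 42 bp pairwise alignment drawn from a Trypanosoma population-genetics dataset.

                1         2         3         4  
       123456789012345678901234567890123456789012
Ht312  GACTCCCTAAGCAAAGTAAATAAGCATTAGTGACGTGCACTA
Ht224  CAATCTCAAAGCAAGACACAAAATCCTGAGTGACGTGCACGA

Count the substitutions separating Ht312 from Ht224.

Differing sites — 1:G/C; 3:C/A; 6:C/T; 8:T/A; 15:A/G; 16:G/A; 17:T/C; 19:A/C; 21:T/A; 24:G/T; 26:A/C; 28:T/G; 41:T/G.
That gives 13 mismatches out of 42 aligned sites, so the Hamming distance is 13.

13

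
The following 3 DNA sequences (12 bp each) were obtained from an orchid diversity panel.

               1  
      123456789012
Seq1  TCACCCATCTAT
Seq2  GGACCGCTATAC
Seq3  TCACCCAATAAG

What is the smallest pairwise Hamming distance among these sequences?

4

Pairwise Hamming distances:
  Seq1 vs Seq2: 6
  Seq1 vs Seq3: 4
  Seq2 vs Seq3: 8
The smallest is 4, between Seq1 and Seq3.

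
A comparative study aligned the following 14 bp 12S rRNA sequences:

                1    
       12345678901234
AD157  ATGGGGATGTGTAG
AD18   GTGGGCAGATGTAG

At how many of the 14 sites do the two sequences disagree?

4

The sequences differ at positions 1 (A/G), 6 (G/C), 8 (T/G), 9 (G/A).
That gives 4 mismatches out of 14 aligned sites, so the Hamming distance is 4.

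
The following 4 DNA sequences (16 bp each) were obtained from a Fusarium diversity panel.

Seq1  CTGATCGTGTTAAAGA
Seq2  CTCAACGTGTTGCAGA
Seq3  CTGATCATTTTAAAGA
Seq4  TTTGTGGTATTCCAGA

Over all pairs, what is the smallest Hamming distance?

Pairwise Hamming distances:
  Seq1 vs Seq2: 4
  Seq1 vs Seq3: 2
  Seq1 vs Seq4: 7
  Seq2 vs Seq3: 6
  Seq2 vs Seq4: 7
  Seq3 vs Seq4: 8
The smallest is 2, between Seq1 and Seq3.

2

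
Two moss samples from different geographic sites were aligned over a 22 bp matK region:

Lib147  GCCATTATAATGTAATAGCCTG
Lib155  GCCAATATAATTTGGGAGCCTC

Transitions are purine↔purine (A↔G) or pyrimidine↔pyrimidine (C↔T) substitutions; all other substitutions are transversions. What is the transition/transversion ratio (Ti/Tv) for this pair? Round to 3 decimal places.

0.500

Mismatches occur at site 5 (T/A, transversion), site 12 (G/T, transversion), site 14 (A/G, transition), site 15 (A/G, transition), site 16 (T/G, transversion), site 22 (G/C, transversion).
Of the 6 differences, 2 transitions and 4 transversions, so Ti/Tv = 2/4 = 0.500.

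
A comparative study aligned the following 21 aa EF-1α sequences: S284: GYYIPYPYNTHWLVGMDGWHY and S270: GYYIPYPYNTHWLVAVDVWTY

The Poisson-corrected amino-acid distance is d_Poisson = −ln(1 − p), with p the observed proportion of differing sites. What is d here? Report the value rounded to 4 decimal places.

0.2113

Differing sites — 15:G/A; 16:M/V; 18:G/V; 20:H/T.
p = 4/21 = 0.190476.
d = −ln(1 − 0.190476) = −ln(0.809524) = 0.2113.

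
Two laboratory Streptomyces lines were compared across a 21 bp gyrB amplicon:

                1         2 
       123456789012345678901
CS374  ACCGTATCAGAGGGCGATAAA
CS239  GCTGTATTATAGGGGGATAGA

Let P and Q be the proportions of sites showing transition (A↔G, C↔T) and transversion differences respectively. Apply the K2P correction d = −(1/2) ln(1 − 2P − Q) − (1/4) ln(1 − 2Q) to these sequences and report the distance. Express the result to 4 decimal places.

The sequences differ at positions 1 (A/G, transition), 3 (C/T, transition), 8 (C/T, transition), 10 (G/T, transversion), 15 (C/G, transversion), 20 (A/G, transition).
Of the 6 differences, 4 transitions and 2 transversions over 21 sites: P = 4/21 = 0.190476, Q = 2/21 = 0.095238.
d = −0.5·ln(0.523810) − 0.25·ln(0.809524) = −0.5·(-0.646626) − 0.25·(-0.211309) = 0.3761.

0.3761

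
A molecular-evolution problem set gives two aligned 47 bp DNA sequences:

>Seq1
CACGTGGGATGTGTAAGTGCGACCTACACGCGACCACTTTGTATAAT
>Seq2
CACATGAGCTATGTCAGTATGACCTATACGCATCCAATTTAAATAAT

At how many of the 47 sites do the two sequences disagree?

Mismatches occur at site 4 (G→A), site 7 (G→A), site 9 (A→C), site 11 (G→A), site 15 (A→C), site 19 (G→A), site 20 (C→T), site 27 (C→T), site 32 (G→A), site 33 (A→T), site 37 (C→A), site 41 (G→A), site 42 (T→A).
That gives 13 mismatches out of 47 aligned sites, so the Hamming distance is 13.

13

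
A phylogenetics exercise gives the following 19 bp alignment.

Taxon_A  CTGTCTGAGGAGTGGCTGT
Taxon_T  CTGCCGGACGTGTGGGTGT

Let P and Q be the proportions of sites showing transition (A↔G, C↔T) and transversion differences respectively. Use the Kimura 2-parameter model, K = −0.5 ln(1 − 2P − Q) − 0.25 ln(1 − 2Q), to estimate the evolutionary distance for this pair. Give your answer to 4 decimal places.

The sequences differ at positions 4 (T/C, transition), 6 (T/G, transversion), 9 (G/C, transversion), 11 (A/T, transversion), 16 (C/G, transversion).
Of the 5 differences, 1 transition and 4 transversions over 19 sites: P = 1/19 = 0.052632, Q = 4/19 = 0.210526.
d = −0.5·ln(0.684210) − 0.25·ln(0.578948) = −0.5·(-0.379490) − 0.25·(-0.546543) = 0.3264.

0.3264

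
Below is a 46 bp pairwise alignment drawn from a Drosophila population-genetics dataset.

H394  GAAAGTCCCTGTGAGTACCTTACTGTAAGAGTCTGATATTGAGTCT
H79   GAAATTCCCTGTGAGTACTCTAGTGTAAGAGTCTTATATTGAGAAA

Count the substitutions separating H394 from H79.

8

The sequences differ at positions 5 (G/T), 19 (C/T), 20 (T/C), 23 (C/G), 35 (G/T), 44 (T/A), 45 (C/A), 46 (T/A).
That gives 8 mismatches out of 46 aligned sites, so the Hamming distance is 8.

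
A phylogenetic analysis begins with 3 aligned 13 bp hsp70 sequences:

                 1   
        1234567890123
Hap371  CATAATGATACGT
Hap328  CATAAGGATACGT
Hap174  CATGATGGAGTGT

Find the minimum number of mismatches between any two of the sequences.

1

Pairwise Hamming distances:
  Hap371 vs Hap328: 1
  Hap371 vs Hap174: 5
  Hap328 vs Hap174: 6
The smallest is 1, between Hap371 and Hap328.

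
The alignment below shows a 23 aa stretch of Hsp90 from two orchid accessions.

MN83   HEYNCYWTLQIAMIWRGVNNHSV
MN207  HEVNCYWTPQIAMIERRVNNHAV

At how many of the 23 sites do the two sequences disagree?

5

The sequences differ at positions 3 (Y/V), 9 (L/P), 15 (W/E), 17 (G/R), 22 (S/A).
That gives 5 mismatches out of 23 aligned sites, so the Hamming distance is 5.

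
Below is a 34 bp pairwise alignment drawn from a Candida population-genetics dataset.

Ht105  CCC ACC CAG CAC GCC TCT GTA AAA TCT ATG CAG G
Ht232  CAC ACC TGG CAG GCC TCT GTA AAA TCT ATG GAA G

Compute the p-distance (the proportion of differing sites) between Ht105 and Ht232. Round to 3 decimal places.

Mismatches occur at site 2 (C↔A), site 7 (C↔T), site 8 (A↔G), site 12 (C↔G), site 31 (C↔G), site 33 (G↔A).
There are 6 differences over 34 sites, so p = 6/34 = 0.176.

0.176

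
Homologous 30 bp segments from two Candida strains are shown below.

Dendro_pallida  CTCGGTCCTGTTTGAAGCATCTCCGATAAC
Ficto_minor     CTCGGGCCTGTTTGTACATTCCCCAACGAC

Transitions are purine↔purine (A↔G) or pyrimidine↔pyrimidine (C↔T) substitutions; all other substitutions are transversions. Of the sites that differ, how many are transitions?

4

The sequences differ at positions 6 (T/G, transversion), 15 (A/T, transversion), 17 (G/C, transversion), 18 (C/A, transversion), 19 (A/T, transversion), 22 (T/C, transition), 25 (G/A, transition), 27 (T/C, transition), 28 (A/G, transition).
Of the 9 differences, 4 transitions and 5 transversions, so the answer is 4.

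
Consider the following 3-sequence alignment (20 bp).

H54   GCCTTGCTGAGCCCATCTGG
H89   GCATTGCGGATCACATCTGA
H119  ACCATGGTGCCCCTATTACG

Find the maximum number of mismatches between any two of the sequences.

13

Pairwise Hamming distances:
  H54 vs H89: 5
  H54 vs H119: 9
  H89 vs H119: 13
The largest is 13, between H89 and H119.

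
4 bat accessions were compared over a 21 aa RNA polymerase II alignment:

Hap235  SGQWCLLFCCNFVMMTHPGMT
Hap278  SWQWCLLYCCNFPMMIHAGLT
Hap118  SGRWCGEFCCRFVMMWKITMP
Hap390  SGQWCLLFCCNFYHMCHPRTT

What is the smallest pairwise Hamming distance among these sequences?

5

Pairwise Hamming distances:
  Hap235 vs Hap278: 6
  Hap235 vs Hap118: 9
  Hap235 vs Hap390: 5
  Hap278 vs Hap118: 13
  Hap278 vs Hap390: 8
  Hap118 vs Hap390: 12
The smallest is 5, between Hap235 and Hap390.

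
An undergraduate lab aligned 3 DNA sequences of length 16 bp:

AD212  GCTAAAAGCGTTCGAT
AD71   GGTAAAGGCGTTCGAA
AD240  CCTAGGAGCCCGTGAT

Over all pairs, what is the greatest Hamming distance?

Pairwise Hamming distances:
  AD212 vs AD71: 3
  AD212 vs AD240: 7
  AD71 vs AD240: 10
The largest is 10, between AD71 and AD240.

10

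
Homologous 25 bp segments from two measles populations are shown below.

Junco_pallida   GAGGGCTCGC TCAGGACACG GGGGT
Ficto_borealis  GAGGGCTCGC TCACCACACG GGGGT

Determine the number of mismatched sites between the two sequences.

2

Differing sites — 14:G/C; 15:G/C.
That gives 2 mismatches out of 25 aligned sites, so the Hamming distance is 2.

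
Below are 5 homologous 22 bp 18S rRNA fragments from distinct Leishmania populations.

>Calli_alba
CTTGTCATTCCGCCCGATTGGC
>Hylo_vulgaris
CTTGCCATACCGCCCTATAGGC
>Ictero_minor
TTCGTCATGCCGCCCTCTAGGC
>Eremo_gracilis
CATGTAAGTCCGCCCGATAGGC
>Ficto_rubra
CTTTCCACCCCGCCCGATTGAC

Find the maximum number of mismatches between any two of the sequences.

10

Pairwise Hamming distances:
  Calli_alba vs Hylo_vulgaris: 4
  Calli_alba vs Ictero_minor: 6
  Calli_alba vs Eremo_gracilis: 4
  Calli_alba vs Ficto_rubra: 5
  Hylo_vulgaris vs Ictero_minor: 5
  Hylo_vulgaris vs Eremo_gracilis: 6
  Hylo_vulgaris vs Ficto_rubra: 6
  Ictero_minor vs Eremo_gracilis: 8
  Ictero_minor vs Ficto_rubra: 10
  Eremo_gracilis vs Ficto_rubra: 8
The largest is 10, between Ictero_minor and Ficto_rubra.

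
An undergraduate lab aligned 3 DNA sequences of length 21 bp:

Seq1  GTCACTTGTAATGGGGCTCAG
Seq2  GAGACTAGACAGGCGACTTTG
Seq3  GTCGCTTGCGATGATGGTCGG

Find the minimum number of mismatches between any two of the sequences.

7

Pairwise Hamming distances:
  Seq1 vs Seq2: 10
  Seq1 vs Seq3: 7
  Seq2 vs Seq3: 13
The smallest is 7, between Seq1 and Seq3.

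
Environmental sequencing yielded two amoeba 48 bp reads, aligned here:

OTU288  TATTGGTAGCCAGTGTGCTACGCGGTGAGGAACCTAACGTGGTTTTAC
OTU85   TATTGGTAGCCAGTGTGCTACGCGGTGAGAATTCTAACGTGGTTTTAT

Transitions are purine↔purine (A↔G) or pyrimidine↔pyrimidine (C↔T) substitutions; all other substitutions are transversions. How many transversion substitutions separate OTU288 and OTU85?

1

Mismatches occur at site 30 (G→A, transition), site 32 (A→T, transversion), site 33 (C→T, transition), site 48 (C→T, transition).
Of the 4 differences, 3 transitions and 1 transversion, so the answer is 1.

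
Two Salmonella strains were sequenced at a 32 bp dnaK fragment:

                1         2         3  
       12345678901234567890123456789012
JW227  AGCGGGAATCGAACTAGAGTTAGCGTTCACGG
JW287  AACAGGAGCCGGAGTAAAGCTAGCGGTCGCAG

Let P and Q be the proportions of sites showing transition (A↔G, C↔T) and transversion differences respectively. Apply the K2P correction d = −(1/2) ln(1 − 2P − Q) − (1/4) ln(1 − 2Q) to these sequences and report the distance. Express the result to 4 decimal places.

0.5238

Mismatches occur at site 2 (G→A, transition), site 4 (G→A, transition), site 8 (A→G, transition), site 9 (T→C, transition), site 12 (A→G, transition), site 14 (C→G, transversion), site 17 (G→A, transition), site 20 (T→C, transition), site 26 (T→G, transversion), site 29 (A→G, transition), site 31 (G→A, transition).
Of the 11 differences, 9 transitions and 2 transversions over 32 sites: P = 9/32 = 0.281250, Q = 2/32 = 0.062500.
d = −0.5·ln(0.375000) − 0.25·ln(0.875000) = −0.5·(-0.980829) − 0.25·(-0.133531) = 0.5238.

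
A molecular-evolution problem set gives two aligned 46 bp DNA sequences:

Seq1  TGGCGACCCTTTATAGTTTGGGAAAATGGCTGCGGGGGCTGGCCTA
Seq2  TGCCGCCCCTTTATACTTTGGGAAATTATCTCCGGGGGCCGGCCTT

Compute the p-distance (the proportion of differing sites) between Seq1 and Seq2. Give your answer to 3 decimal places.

Mismatches occur at site 3 (G→C), site 6 (A→C), site 16 (G→C), site 26 (A→T), site 28 (G→A), site 29 (G→T), site 32 (G→C), site 40 (T→C), site 46 (A→T).
There are 9 differences over 46 sites, so p = 9/46 = 0.196.

0.196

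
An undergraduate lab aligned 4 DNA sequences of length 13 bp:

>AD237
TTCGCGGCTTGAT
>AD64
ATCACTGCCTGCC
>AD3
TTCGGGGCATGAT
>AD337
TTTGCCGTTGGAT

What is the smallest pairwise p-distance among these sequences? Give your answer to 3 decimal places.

0.154

Pairwise Hamming distances:
  AD237 vs AD64: 6
  AD237 vs AD3: 2
  AD237 vs AD337: 4
  AD64 vs AD3: 7
  AD64 vs AD337: 9
  AD3 vs AD337: 6
The smallest is 2 mismatches, between AD237 and AD3; p = 2/13 = 0.154.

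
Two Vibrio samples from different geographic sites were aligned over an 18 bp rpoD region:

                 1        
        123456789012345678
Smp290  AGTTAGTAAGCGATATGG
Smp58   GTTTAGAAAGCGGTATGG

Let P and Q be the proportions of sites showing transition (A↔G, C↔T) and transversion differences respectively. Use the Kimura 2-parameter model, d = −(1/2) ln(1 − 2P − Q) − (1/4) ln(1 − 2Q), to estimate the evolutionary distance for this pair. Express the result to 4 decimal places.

Mismatches occur at site 1 (A/G, transition), site 2 (G/T, transversion), site 7 (T/A, transversion), site 13 (A/G, transition).
Of the 4 differences, 2 transitions and 2 transversions over 18 sites: P = 2/18 = 0.111111, Q = 2/18 = 0.111111.
d = −0.5·ln(0.666667) − 0.25·ln(0.777778) = −0.5·(-0.405465) − 0.25·(-0.251314) = 0.2656.

0.2656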